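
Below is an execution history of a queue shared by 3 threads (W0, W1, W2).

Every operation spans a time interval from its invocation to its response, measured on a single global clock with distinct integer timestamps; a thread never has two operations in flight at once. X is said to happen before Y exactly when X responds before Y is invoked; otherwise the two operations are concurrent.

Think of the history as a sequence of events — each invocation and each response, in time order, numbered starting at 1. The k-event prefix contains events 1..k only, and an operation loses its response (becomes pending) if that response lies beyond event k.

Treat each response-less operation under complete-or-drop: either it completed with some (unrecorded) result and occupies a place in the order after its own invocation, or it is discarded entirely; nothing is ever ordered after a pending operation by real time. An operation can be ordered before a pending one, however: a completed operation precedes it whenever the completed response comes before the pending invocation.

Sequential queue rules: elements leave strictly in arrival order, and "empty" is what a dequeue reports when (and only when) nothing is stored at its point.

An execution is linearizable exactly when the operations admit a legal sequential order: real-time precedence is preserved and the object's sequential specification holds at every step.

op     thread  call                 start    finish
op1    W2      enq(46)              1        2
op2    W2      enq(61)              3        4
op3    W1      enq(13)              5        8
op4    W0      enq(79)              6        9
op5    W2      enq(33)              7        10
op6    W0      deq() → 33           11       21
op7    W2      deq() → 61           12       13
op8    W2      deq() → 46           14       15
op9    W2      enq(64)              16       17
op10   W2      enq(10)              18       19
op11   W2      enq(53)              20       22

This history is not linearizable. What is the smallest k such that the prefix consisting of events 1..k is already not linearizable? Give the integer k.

15

a valid linearization of events 1..14 exists, for instance op1, op2, op3, op4, op5, op6, op7:
1. op1 enq(46), leaving queue <46>
2. op2 enq(61), leaving queue <46,61>
3. op3 enq(13), leaving queue <46,61,13>
4. op4 enq(79), leaving queue <46,61,13,79>
5. op5 enq(33), leaving queue <46,61,13,79,33>
6. op6 deq() (pending, included), leaving queue <61,13,79,33>
7. op7 deq() → 61, leaving queue <13,79,33>
once event 15 joins (op8's response, time 15), exhaustive search finds no witness
no completion choice of the 1 pending operation (op6) rescues it — every subset was tried
for example op1, op2, op3, op4, op5, op7, op8 (pending dropped) fails at step 6: op7 deq() → 61 is not legal there
for example op1, op2, op3, op5, op4, op7, op8 (pending dropped) fails at step 6: op7 deq() → 61 is not legal there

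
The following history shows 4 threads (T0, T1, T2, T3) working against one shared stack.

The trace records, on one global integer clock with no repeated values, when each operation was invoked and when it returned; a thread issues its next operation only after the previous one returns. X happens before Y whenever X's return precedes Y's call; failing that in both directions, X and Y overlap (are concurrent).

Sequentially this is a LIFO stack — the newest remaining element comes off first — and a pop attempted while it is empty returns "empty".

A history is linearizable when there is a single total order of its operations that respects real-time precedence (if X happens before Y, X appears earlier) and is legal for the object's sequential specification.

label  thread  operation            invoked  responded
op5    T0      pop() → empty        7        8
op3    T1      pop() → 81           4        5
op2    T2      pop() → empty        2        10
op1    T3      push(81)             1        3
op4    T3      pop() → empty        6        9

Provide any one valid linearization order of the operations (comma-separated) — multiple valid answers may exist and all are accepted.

1. op1 push(81), leaving stack <81>
2. op3 pop() → 81, leaving stack <>
3. op2 pop() → empty, leaving stack <>
4. op4 pop() → empty, leaving stack <>
5. op5 pop() → empty, leaving stack <>

op1, op3, op2, op4, op5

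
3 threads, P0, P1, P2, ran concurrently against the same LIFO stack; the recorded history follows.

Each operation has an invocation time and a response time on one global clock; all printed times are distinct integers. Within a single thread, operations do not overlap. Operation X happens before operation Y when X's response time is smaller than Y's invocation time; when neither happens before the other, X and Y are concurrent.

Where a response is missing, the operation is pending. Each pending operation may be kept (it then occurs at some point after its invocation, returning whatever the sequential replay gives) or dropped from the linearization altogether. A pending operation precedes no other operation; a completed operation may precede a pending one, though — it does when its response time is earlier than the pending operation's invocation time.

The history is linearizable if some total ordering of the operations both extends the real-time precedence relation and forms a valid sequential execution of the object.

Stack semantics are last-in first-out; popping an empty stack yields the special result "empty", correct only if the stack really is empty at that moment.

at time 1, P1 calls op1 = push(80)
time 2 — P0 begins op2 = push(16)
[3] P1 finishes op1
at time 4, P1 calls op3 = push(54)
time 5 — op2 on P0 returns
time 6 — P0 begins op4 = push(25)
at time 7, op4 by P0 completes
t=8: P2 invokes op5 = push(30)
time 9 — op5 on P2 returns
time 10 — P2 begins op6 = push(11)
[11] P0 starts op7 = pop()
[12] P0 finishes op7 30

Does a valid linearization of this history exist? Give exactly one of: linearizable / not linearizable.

a witness: op1, op2, op3, op4, op5, op7
1. op1 push(80), leaving stack <80>
2. op2 push(16), leaving stack <80,16>
3. op3 push(54) (pending, included), leaving stack <80,16,54>
4. op4 push(25), leaving stack <80,16,54,25>
5. op5 push(30), leaving stack <80,16,54,25,30>
6. op7 pop() → 30, leaving stack <80,16,54,25>

linearizable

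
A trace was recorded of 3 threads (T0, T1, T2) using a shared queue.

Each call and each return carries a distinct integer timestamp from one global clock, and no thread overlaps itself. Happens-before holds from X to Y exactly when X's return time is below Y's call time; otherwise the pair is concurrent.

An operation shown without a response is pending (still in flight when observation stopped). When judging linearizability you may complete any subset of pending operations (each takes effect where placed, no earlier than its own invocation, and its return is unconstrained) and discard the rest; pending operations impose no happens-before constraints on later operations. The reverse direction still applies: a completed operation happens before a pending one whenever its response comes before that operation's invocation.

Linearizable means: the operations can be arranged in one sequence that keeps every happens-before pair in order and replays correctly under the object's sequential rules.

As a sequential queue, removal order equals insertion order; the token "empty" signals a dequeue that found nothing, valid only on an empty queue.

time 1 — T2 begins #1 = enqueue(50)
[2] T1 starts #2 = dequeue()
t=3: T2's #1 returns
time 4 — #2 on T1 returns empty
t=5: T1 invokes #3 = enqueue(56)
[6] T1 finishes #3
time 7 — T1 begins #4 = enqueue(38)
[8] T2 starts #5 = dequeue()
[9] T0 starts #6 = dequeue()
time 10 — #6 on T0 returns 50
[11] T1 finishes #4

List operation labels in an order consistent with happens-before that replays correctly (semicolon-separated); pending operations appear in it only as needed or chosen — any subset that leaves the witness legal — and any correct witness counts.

#2; #1; #3; #4; #6

after step 1 (#2 dequeue() → empty): queue <>
after step 2 (#1 enqueue(50)): queue <50>
after step 3 (#3 enqueue(56)): queue <50,56>
after step 4 (#4 enqueue(38)): queue <50,56,38>
after step 5 (#6 dequeue() → 50): queue <56,38>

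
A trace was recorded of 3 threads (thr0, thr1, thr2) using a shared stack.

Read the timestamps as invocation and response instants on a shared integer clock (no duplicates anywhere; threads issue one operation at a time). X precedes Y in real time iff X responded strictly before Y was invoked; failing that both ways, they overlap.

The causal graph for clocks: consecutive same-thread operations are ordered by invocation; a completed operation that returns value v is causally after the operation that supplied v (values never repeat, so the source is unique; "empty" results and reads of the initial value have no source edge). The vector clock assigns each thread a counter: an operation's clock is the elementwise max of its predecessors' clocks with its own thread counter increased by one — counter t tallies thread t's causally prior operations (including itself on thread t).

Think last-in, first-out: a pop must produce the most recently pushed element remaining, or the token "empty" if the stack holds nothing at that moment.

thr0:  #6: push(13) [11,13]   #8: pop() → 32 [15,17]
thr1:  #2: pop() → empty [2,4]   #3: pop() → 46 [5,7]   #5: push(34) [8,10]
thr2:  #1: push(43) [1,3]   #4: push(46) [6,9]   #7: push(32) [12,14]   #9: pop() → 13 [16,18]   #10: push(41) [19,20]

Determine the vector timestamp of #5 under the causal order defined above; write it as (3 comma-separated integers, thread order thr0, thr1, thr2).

(0, 3, 2)

VC(#1, invoked at 1): no causal predecessors; +1 on thr2 → (0, 0, 1)
VC(#2, invoked at 2): no causal predecessors; +1 on thr1 → (0, 1, 0)
VC(#6, invoked at 11): no causal predecessors; +1 on thr0 → (1, 0, 0)
merge at #4 (invoked 6): VC(#1)=(0, 0, 1), own-thread bump on thr2 → (0, 0, 2)
merge at #7 (invoked 12): VC(#4)=(0, 0, 2), own-thread bump on thr2 → (0, 0, 3)
merge at #3 (invoked 5): VC(#2)=(0, 1, 0), VC(#4)=(0, 0, 2), own-thread bump on thr1 → (0, 2, 2)
merge at #5 (invoked 8): VC(#3)=(0, 2, 2), own-thread bump on thr1 → (0, 3, 2)
merge at #9 (invoked 16): VC(#6)=(1, 0, 0), VC(#7)=(0, 0, 3), own-thread bump on thr2 → (1, 0, 4)
merge at #8 (invoked 15): VC(#6)=(1, 0, 0), VC(#7)=(0, 0, 3), own-thread bump on thr0 → (2, 0, 3)
merge at #10 (invoked 19): VC(#9)=(1, 0, 4), own-thread bump on thr2 → (1, 0, 5)
target: VC(#5) = (0, 3, 2)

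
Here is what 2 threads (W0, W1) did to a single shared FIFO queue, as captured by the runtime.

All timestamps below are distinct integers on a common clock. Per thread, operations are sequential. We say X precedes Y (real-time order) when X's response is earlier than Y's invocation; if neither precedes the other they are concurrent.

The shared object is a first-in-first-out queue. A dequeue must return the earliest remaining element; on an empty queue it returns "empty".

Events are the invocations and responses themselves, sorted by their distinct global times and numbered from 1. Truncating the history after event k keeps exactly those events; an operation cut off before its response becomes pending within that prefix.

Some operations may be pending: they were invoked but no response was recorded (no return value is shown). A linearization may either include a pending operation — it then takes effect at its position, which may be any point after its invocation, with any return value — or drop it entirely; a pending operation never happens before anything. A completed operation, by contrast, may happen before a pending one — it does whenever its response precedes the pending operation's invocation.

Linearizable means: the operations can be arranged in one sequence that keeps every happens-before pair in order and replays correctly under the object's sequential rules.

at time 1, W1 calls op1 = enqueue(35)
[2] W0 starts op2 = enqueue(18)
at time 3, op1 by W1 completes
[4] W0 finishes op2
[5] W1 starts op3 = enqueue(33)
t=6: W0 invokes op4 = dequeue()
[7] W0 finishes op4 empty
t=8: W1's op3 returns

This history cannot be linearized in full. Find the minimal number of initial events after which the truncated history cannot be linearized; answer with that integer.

7

events 1..6 are linearizable, e.g. via op1, op2:
step 1: op1 enqueue(35) — queue <35>
step 2: op2 enqueue(18) — queue <35,18>
with event 7 included (op4 responding at time 7), all real-time-consistent orders fail
no completion choice of the 1 pending operation (op3) rescues it — every subset was tried
sample order op1, op2, op4 (pending dropped) stalls at step 3 — op4 dequeue() → empty has no legal effect
sample order op2, op1, op4 (pending dropped) stalls at step 3 — op4 dequeue() → empty has no legal effect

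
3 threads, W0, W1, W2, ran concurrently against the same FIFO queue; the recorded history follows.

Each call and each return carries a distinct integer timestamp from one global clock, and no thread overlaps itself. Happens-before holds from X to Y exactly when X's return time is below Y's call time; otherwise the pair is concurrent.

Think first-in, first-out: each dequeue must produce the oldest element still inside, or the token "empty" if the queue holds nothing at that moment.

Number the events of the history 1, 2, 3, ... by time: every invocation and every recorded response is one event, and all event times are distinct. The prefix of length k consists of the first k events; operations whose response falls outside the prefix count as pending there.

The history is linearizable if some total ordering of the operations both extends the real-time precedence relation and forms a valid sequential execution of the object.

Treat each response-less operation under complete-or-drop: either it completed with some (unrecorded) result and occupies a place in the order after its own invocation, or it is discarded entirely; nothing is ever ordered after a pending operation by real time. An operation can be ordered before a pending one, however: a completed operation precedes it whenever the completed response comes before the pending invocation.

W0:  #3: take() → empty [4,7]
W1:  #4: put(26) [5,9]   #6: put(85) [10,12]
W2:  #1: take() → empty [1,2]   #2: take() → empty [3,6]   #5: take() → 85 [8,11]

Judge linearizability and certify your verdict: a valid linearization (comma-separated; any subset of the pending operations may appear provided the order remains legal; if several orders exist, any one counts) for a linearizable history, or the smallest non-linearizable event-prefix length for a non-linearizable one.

cut after 10 events: linearizable; cut after 11 events (#5 responds, time 11): not linearizable
the 5 completed operations admit 8 real-time orders; each fails the FIFO queue replay
no escape via the 1 pending operation (#6): every completion choice fails
for example #1, #2, #3, #4, #5 (pending dropped) fails at step 5: #5 take() → 85 is not legal there
for example #1, #2, #3, #5, #4 (pending dropped) fails at step 4: #5 take() → 85 is not legal there

not linearizable — minimal violating prefix: 11 events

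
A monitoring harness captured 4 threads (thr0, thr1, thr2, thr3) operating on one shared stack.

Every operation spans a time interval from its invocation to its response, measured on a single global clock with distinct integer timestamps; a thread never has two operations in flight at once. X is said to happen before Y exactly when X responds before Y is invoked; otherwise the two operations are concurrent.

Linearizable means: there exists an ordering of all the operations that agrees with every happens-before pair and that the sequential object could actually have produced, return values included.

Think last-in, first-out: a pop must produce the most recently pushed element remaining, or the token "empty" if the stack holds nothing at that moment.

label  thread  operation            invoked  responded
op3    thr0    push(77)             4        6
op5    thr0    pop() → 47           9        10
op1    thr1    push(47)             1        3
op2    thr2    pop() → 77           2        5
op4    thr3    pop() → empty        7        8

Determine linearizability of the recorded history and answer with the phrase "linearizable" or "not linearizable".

through event 7 a valid linearization exists; event 8 (op4 responding at time 8) ends that
every one of the 3 real-time-consistent orders over 4 completed stack ops fails the sequential spec
sample order op1, op2, op3, op4 stalls at step 2 — op2 pop() → 77 has no legal effect
sample order op1, op3, op2, op4 stalls at step 4 — op4 pop() → empty has no legal effect

not linearizable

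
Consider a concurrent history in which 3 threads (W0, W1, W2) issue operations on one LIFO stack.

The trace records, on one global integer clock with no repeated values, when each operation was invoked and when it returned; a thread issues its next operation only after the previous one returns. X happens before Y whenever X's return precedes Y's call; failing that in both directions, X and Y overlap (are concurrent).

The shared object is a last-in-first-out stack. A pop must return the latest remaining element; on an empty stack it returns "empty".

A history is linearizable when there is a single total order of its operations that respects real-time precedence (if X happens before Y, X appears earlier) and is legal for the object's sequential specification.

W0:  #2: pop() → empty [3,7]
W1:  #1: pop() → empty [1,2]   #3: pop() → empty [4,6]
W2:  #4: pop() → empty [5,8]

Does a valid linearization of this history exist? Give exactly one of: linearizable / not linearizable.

a witness: #1, #2, #3, #4
1. #1 pop() → empty, leaving stack <>
2. #2 pop() → empty, leaving stack <>
3. #3 pop() → empty, leaving stack <>
4. #4 pop() → empty, leaving stack <>

linearizable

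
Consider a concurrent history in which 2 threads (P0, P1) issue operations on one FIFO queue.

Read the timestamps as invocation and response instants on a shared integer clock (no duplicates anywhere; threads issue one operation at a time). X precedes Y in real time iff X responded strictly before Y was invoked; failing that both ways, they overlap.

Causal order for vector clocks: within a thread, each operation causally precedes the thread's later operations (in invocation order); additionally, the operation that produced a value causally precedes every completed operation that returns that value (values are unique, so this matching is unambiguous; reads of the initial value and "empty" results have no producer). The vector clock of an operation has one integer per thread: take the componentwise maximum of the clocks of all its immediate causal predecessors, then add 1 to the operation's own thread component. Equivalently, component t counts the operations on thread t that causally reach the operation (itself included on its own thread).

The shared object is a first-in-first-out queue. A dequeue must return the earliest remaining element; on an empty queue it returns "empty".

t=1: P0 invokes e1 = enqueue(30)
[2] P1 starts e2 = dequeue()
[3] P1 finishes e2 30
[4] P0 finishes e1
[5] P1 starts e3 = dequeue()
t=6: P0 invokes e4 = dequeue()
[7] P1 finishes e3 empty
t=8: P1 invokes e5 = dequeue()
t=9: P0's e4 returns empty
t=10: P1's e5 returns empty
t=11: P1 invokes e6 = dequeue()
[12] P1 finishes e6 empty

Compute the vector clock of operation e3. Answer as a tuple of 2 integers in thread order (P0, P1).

e1 (invocation 1): nothing precedes it; P0's component alone gives (1, 0)
merge at e2 (invoked 2): VC(e1)=(1, 0), own-thread bump on P1 → (1, 1)
merge at e4 (invoked 6): VC(e1)=(1, 0), own-thread bump on P0 → (2, 0)
merge at e3 (invoked 5): VC(e2)=(1, 1), own-thread bump on P1 → (1, 2)
merge at e5 (invoked 8): VC(e3)=(1, 2), own-thread bump on P1 → (1, 3)
merge at e6 (invoked 11): VC(e5)=(1, 3), own-thread bump on P1 → (1, 4)
target: VC(e3) = (1, 2)

(1, 2)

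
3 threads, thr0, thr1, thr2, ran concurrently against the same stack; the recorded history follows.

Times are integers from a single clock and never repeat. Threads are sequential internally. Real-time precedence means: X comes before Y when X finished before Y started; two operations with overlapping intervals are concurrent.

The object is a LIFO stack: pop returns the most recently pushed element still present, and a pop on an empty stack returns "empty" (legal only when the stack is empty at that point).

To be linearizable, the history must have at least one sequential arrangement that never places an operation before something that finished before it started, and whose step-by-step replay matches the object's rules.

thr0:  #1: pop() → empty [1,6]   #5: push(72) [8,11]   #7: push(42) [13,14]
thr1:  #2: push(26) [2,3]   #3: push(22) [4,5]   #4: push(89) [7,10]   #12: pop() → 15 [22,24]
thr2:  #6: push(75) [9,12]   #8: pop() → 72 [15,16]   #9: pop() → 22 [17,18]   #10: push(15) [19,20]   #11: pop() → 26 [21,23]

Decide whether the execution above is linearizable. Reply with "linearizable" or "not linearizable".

prefix check: 1..15 passes, 1..16 fails once #8's time-16 response joins
all 18 real-time-respecting orders fail — 8 completed stack operations, no legal replay
take #1, #2, #3, #4, #5, #6, #7, #8: step 8 already fails, because #8 pop() → 72 cannot occur there
take #1, #2, #3, #4, #6, #5, #7, #8: step 8 already fails, because #8 pop() → 72 cannot occur there

not linearizable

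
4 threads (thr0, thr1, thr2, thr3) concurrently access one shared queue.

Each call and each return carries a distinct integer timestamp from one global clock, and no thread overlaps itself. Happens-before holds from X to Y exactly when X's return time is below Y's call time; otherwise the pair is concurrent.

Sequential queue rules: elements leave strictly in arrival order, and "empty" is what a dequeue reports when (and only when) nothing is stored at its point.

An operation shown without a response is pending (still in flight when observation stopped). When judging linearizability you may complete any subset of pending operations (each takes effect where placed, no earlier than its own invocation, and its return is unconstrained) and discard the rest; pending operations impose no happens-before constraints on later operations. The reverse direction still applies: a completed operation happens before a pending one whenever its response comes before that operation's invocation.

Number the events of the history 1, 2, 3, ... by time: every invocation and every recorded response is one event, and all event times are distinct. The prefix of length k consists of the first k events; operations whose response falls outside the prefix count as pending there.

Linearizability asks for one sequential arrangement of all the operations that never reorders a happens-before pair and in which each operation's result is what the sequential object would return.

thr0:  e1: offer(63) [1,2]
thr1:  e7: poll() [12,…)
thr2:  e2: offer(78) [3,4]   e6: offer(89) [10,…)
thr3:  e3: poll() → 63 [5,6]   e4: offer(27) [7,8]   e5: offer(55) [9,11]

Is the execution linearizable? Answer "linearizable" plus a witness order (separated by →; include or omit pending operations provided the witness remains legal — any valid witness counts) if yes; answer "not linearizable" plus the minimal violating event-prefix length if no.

linearizable — witness: e1 → e2 → e3 → e4 → e5

after step 1 (e1 offer(63)): queue <63>
after step 2 (e2 offer(78)): queue <63,78>
after step 3 (e3 poll() → 63): queue <78>
after step 4 (e4 offer(27)): queue <78,27>
after step 5 (e5 offer(55)): queue <78,27,55>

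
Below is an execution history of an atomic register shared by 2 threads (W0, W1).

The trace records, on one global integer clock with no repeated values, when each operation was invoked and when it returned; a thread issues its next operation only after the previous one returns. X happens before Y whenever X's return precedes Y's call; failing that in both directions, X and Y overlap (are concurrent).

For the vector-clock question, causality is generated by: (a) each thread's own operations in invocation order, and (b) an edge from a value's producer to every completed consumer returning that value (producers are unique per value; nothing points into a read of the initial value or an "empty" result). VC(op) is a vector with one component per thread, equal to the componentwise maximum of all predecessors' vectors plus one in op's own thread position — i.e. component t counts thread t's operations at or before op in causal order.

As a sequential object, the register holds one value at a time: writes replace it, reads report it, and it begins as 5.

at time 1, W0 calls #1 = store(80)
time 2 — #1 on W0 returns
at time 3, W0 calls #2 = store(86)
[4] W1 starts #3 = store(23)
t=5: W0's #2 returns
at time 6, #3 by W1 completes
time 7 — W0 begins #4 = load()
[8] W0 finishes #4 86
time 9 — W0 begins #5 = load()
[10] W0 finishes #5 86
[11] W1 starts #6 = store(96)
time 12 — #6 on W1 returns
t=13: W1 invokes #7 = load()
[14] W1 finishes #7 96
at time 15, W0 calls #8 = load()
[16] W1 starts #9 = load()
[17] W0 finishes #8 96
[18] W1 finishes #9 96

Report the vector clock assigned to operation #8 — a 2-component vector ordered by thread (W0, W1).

(5, 2)

root op #3, invoked 4: fresh clock plus W1's own tick → (0, 1)
root op #1, invoked 1: fresh clock plus W0's own tick → (1, 0)
merge at #6 (invoked 11): VC(#3)=(0, 1), own-thread bump on W1 → (0, 2)
merge at #2 (invoked 3): VC(#1)=(1, 0), own-thread bump on W0 → (2, 0)
merge at #7 (invoked 13): VC(#6)=(0, 2), own-thread bump on W1 → (0, 3)
merge at #4 (invoked 7): VC(#2)=(2, 0), own-thread bump on W0 → (3, 0)
merge at #9 (invoked 16): VC(#6)=(0, 2), VC(#7)=(0, 3), own-thread bump on W1 → (0, 4)
merge at #5 (invoked 9): VC(#2)=(2, 0), VC(#4)=(3, 0), own-thread bump on W0 → (4, 0)
merge at #8 (invoked 15): VC(#5)=(4, 0), VC(#6)=(0, 2), own-thread bump on W0 → (5, 2)
target: VC(#8) = (5, 2)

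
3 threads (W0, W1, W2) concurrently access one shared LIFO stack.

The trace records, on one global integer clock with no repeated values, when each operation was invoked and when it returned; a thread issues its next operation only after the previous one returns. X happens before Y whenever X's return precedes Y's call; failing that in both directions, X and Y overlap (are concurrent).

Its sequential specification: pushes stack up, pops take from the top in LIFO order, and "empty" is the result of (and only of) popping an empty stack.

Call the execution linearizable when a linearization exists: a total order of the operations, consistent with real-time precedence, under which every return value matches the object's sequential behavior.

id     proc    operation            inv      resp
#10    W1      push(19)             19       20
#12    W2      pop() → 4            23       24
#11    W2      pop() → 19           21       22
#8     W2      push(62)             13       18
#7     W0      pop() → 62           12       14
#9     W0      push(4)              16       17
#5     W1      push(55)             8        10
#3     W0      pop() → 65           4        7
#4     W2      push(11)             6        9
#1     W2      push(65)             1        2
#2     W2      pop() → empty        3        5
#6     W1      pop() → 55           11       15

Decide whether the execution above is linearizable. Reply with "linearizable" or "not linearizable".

linearizable

one valid linearization: #1, #3, #2, #4, #5, #6, #8, #7, #9, #10, #11, #12
1. #1 push(65), leaving stack <65>
2. #3 pop() → 65, leaving stack <>
3. #2 pop() → empty, leaving stack <>
4. #4 push(11), leaving stack <11>
5. #5 push(55), leaving stack <11,55>
6. #6 pop() → 55, leaving stack <11>
7. #8 push(62), leaving stack <11,62>
8. #7 pop() → 62, leaving stack <11>
9. #9 push(4), leaving stack <11,4>
10. #10 push(19), leaving stack <11,4,19>
11. #11 pop() → 19, leaving stack <11,4>
12. #12 pop() → 4, leaving stack <11>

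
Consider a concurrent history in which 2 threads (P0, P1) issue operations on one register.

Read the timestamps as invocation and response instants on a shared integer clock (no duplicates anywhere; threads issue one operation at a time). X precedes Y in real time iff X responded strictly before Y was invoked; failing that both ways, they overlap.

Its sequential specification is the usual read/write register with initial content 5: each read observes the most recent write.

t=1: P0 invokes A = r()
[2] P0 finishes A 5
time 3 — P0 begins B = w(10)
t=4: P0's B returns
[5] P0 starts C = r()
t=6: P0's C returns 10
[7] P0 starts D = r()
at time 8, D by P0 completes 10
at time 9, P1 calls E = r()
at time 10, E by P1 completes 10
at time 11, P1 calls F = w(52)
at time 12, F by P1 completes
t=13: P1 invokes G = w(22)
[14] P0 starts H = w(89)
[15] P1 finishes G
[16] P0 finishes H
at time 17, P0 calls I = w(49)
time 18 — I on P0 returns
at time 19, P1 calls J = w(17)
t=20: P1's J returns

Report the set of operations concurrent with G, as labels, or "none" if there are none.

H

G spans [13,15]: anything still running between times 13 and 15 counts as concurrent
A [1,2]: before
B [3,4]: before
C [5,6]: before
D [7,8]: before
E [9,10]: before
F [11,12]: before
H [14,16]: concurrent
I [17,18]: after
J [19,20]: after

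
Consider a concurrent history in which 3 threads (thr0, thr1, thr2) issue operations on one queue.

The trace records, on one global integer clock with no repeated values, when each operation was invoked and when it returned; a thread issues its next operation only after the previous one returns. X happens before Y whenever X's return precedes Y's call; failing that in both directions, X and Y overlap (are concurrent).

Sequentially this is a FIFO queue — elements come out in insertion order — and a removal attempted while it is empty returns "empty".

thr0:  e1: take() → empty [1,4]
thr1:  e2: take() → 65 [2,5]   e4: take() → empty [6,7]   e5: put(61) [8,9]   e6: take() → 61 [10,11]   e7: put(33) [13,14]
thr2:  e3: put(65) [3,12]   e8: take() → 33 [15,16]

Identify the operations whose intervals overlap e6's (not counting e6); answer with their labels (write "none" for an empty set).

e3

e6 spans [10,11]: anything still running between times 10 and 11 counts as concurrent
e1 [1,4]: before
e2 [2,5]: before
e3 [3,12]: concurrent
e4 [6,7]: before
e5 [8,9]: before
e7 [13,14]: after
e8 [15,16]: after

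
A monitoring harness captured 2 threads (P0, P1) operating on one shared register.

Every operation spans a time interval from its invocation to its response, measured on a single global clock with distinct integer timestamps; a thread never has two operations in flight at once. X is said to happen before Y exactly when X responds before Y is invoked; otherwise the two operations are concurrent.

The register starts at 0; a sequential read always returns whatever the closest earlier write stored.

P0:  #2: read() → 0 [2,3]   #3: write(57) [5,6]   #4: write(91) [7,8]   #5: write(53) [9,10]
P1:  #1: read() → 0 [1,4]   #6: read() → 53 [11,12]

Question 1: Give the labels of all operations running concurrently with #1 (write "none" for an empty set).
Answer: #2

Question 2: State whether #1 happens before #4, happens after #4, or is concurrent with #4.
Answer: before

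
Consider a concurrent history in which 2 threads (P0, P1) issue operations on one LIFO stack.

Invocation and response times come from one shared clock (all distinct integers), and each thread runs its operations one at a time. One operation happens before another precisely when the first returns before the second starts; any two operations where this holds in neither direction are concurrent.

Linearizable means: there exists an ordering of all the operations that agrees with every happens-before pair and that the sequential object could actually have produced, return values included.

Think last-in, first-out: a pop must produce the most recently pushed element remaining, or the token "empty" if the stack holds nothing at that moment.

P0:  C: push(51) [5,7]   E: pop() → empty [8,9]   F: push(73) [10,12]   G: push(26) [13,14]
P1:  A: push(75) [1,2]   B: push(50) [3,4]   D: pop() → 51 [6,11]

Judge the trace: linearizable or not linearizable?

not linearizable

cut after 8 events: linearizable; cut after 9 events (E responds, time 9): not linearizable
the completed operations (4 total) allow one real-time order; the LIFO stack replay rejects it
every completion of the 1 pending operation (D) was checked; none linearizes
one such order, A, B, C, E (pending dropped), breaks at step 4 where E pop() → empty is illegal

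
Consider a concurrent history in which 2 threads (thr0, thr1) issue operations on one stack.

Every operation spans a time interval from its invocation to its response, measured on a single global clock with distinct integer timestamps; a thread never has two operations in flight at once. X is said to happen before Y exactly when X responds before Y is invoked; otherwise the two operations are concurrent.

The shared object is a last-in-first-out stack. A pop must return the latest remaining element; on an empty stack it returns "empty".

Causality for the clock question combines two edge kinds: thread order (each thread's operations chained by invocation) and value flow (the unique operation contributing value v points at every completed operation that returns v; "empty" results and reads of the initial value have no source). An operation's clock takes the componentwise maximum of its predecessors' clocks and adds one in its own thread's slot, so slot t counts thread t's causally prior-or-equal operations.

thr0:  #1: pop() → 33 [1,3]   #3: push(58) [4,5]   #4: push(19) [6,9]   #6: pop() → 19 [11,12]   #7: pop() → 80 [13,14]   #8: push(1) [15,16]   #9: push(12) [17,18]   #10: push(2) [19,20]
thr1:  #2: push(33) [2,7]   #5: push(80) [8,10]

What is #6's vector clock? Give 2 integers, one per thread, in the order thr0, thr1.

#2, invoked 2, has no incoming edges; only thr1's bump applies → (0, 1)
from VC(#2)=(0, 1), #5 (invoked 8) maxes components and bumps thr1 → (0, 2)
from VC(#2)=(0, 1), #1 (invoked 1) maxes components and bumps thr0 → (1, 1)
from VC(#1)=(1, 1), #3 (invoked 4) maxes components and bumps thr0 → (2, 1)
from VC(#3)=(2, 1), #4 (invoked 6) maxes components and bumps thr0 → (3, 1)
from VC(#4)=(3, 1), #6 (invoked 11) maxes components and bumps thr0 → (4, 1)
from VC(#5)=(0, 2), VC(#6)=(4, 1), #7 (invoked 13) maxes components and bumps thr0 → (5, 2)
from VC(#7)=(5, 2), #8 (invoked 15) maxes components and bumps thr0 → (6, 2)
from VC(#8)=(6, 2), #9 (invoked 17) maxes components and bumps thr0 → (7, 2)
from VC(#9)=(7, 2), #10 (invoked 19) maxes components and bumps thr0 → (8, 2)
target: VC(#6) = (4, 1)

(4, 1)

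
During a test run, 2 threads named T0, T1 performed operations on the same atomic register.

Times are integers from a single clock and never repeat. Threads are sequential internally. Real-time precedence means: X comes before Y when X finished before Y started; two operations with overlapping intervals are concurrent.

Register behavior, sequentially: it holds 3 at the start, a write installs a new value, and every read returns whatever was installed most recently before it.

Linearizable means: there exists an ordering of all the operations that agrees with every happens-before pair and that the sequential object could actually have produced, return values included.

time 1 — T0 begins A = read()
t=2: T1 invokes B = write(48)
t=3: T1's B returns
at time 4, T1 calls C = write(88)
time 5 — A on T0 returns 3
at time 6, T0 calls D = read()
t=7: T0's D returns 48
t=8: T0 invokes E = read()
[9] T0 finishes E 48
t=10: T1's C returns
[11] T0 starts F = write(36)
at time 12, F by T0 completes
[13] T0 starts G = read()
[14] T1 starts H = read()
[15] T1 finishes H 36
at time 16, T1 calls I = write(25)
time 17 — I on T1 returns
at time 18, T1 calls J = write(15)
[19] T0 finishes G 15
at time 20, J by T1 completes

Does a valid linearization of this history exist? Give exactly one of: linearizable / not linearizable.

witness order: A, B, D, E, C, F, H, I, J, G
step 1: A read() → 3 — value 3
step 2: B write(48) — value 48
step 3: D read() → 48 — value 48
step 4: E read() → 48 — value 48
step 5: C write(88) — value 88
step 6: F write(36) — value 36
step 7: H read() → 36 — value 36
step 8: I write(25) — value 25
step 9: J write(15) — value 15
step 10: G read() → 15 — value 15

linearizable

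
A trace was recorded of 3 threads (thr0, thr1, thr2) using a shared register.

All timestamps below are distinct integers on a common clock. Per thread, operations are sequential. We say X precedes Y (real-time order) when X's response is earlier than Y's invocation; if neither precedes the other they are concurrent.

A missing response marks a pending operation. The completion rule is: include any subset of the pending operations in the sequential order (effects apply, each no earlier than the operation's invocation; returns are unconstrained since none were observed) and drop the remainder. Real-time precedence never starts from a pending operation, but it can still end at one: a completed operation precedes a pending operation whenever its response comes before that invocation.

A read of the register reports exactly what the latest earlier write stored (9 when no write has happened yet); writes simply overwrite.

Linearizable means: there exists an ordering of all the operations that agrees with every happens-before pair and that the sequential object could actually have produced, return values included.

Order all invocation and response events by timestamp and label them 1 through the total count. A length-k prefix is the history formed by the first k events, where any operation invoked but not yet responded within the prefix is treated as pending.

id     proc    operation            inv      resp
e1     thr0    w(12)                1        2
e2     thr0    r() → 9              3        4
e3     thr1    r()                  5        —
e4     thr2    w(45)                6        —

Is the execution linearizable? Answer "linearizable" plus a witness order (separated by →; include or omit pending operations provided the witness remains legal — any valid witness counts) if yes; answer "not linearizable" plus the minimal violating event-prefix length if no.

not linearizable — minimal violating prefix: 4 events

already the first 4 events (up to e2's response at time 4) admit no linearization; the first 3 still do
the sole real-time-consistent order of 2 completed operations fails the register replay
e.g. e1, e2: illegal at step 2, since e2 r() → 9 cannot apply there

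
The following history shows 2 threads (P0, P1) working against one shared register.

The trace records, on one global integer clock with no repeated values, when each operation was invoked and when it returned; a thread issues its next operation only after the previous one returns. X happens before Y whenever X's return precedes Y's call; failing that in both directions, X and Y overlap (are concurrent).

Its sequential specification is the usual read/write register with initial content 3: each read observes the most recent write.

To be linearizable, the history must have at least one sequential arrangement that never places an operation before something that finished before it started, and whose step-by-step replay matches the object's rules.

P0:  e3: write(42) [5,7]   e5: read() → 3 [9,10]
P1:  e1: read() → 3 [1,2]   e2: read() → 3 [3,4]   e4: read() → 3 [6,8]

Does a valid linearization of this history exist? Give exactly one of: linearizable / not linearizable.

not linearizable

events 1..9 are fine; event 10 — the response of e5 at time 10 — makes the prefix non-linearizable
real-time-consistent orders of the 5 completed operations: 2 — all fail the register replay
take e1, e2, e3, e4, e5: step 4 already fails, because e4 read() → 3 cannot occur there
take e1, e2, e4, e3, e5: step 5 already fails, because e5 read() → 3 cannot occur there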